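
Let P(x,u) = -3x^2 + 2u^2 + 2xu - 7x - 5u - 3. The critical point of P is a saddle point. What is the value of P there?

∂P/∂x = -6x + 2u - 7 = 0 and ∂P/∂u = 2x + 4u - 5 = 0, so (x, u) = (-9/14, 11/7).
The Hessian has P_{xx} = -6, P_{uu} = 4, P_{xu} = 2, giving D = -28 < 0, so the point is a saddle point.
P(-9/14, 11/7) = -131/28.

-131/28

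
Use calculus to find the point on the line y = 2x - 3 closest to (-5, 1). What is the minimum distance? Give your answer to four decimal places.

6.2610

Minimize D(x)^2 = (x + 5)^2 + (2x - 4)^2.
d/dx[D^2] = 2(x + 5) + 2·2·(2x - 4) = 0 ⇒ x = 3/5.
Then y = -9/5 and the distance is √(196/5) ≈ 6.2610.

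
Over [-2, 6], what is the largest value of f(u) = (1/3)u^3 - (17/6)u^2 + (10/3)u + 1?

167/81

The derivative is u^2 - (17/3)u + 10/3, which vanishes at u = 2/3 and u = 5.
Candidates: f(-2) = -59/3,  f(2/3) = 167/81,  f(5) = -23/2,  f(6) = -9.
Hence the absolute maximum is 167/81 at u = 2/3.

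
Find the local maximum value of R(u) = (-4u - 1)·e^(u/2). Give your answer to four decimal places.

2.5972

By the product rule, R'(u) = (-2u - 9/2)·e^(u/2). Since e^(u/2) > 0, the only critical point is u = -9/4.
R''(-9/4) has the same sign as -2 < 0, so this is a local maximum.
R(-9/4) = (8)·e^(-9/8) ≈ 2.5972.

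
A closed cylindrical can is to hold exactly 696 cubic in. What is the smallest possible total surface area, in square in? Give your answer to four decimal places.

434.7645

With radius r and height h, πr²h = 696 so h = 696/(πr²), and S(r) = 2πr² + 2πrh = 2πr² + 2·696/r.
S'(r) = 4πr − 2·696/r² = 0 ⇒ r³ = 696/(2π), so r ≈ 4.8026 and h = 2r ≈ 9.6052.
S''(r) = 4π + 4·696/r³ > 0, so this is the minimum; S ≈ 434.7645.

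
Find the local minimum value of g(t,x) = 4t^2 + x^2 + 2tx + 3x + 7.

∂g/∂t = 8t + 2x = 0 and ∂g/∂x = 2t + 2x + 3 = 0, so (t, x) = (1/2, -2).
The Hessian has g_{tt} = 8, g_{xx} = 2, g_{tx} = 2, giving D = 12 > 0 with g_{tt} > 0, so the point is a local minimum.
g(1/2, -2) = 4.

4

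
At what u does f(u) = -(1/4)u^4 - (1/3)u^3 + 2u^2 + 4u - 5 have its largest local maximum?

2

Critical points: f'(u) = -u^3 - u^2 + 4u + 4 vanishes at u = -2, -1, 2.
Since f''(u) = -3u^2 - 2u + 4, we get f''(-2) = -4 < 0 ⇒ local maximum; f''(-1) = 3 > 0 ⇒ local minimum; f''(2) = -12 < 0 ⇒ local maximum.
The largest local maximum is f(2) = 13/3.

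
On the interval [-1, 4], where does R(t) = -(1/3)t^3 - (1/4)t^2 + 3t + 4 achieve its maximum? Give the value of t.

The derivative is -t^2 - (1/2)t + 3, whose only zero in [-1, 4] is t = 3/2.
Evaluating at the critical points and endpoints: R(-1) = 13/12,  R(3/2) = 109/16,  R(4) = -28/3.
The maximum over the interval is 109/16, attained at t = 3/2.

3/2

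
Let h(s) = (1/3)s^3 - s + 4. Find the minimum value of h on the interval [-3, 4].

-2

h'(s) = s^2 - 1, which vanishes at s = -1 and s = 1.
Evaluating at the critical points and endpoints: h(-3) = -2,  h(-1) = 14/3,  h(1) = 10/3,  h(4) = 64/3.
Hence the absolute minimum is -2 at s = -3.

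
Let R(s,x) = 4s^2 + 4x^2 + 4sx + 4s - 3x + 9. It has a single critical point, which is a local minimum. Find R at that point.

71/12

∂R/∂s = 8s + 4x + 4 = 0 and ∂R/∂x = 4s + 8x - 3 = 0, so (s, x) = (-11/12, 5/6).
The Hessian has R_{ss} = 8, R_{xx} = 8, R_{sx} = 4, giving D = 48 > 0 with R_{ss} > 0, so the point is a local minimum.
R(-11/12, 5/6) = 71/12.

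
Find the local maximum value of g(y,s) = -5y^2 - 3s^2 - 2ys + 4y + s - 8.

∂g/∂y = -10y - 2s + 4 = 0 and ∂g/∂s = -2y - 6s + 1 = 0, so (y, s) = (11/28, 1/28).
The Hessian has g_{yy} = -10, g_{ss} = -6, g_{ys} = -2, giving D = 56 > 0 with g_{yy} < 0, so the point is a local maximum.
g(11/28, 1/28) = -403/56.

-403/56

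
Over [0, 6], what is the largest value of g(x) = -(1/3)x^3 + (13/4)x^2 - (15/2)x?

25/12

The derivative is -x^2 + (13/2)x - 15/2, which vanishes at x = 3/2 and x = 5.
Candidates: g(0) = 0; g(3/2) = -81/16; g(5) = 25/12; g(6) = 0.
The maximum over the interval is 25/12, attained at x = 5.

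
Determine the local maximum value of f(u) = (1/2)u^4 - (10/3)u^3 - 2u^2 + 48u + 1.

f'(u) = 2u^3 - 10u^2 - 4u + 48. Setting f'(u) = 0 gives u ∈ {-2, 3, 4}.
f''(u) = 6u^2 - 20u - 4. f''(-2) = 60 > 0 ⇒ local minimum; f''(3) = -10 < 0 ⇒ local maximum; f''(4) = 12 > 0 ⇒ local minimum.
Thus f has its local maximum at u = 3, with value 155/2.

155/2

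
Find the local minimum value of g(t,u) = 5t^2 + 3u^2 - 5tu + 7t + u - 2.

∂g/∂t = 10t - 5u + 7 = 0 and ∂g/∂u = -5t + 6u + 1 = 0, so (t, u) = (-47/35, -9/7).
The Hessian has g_{tt} = 10, g_{uu} = 6, g_{tu} = -5, giving D = 35 > 0 with g_{tt} > 0, so the point is a local minimum.
g(-47/35, -9/7) = -257/35.

-257/35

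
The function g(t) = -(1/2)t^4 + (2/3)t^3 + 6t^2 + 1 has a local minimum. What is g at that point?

1

Critical points: g'(t) = -2t^3 + 2t^2 + 12t vanishes at t = -2, 0, 3.
g''(t) = -6t^2 + 4t + 12. g''(-2) = -20 < 0 ⇒ local maximum; g''(0) = 12 > 0 ⇒ local minimum; g''(3) = -30 < 0 ⇒ local maximum.
The local minimum is g(0) = 1.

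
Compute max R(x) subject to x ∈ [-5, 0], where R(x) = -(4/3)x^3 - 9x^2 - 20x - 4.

113/3

R'(x) = -4x^2 - 18x - 20, which vanishes at x = -5/2 and x = -2.
Compare values at every candidate in [-5, 0]: R(-5) = 113/3, R(-5/2) = 127/12, R(-2) = 32/3, R(0) = -4.
Hence the absolute maximum is 113/3 at x = -5.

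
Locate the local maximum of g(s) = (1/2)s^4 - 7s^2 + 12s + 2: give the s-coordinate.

Critical points: g'(s) = 2s^3 - 14s + 12 vanishes at s = -3, 1, 2.
Second-derivative test with g''(s) = 6s^2 - 14: g''(-3) = 40 > 0 ⇒ local minimum; g''(1) = -8 < 0 ⇒ local maximum; g''(2) = 10 > 0 ⇒ local minimum.
So the local maximum value is g(1) = 15/2.

1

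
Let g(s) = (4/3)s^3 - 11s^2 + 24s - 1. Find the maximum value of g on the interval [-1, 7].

The derivative is 4s^2 - 22s + 24, which vanishes at s = 3/2 and s = 4.
Compare values at every candidate in [-1, 7]: g(-1) = -112/3, g(3/2) = 59/4, g(4) = 13/3, g(7) = 256/3.
The maximum over the interval is 256/3, attained at s = 7.

256/3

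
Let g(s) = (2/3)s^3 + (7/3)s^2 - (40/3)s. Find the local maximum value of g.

g'(s) = 2s^2 + (14/3)s - 40/3 = 0 at s = -4, 5/3.
g''(s) = 4s + 14/3. g''(-4) = -34/3 < 0 ⇒ local maximum; g''(5/3) = 34/3 > 0 ⇒ local minimum.
Thus g has its local maximum at s = -4, with value 48.

48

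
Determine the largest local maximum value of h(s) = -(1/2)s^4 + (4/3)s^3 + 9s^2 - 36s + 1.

227/2

h'(s) = -2s^3 + 4s^2 + 18s - 36. Setting h'(s) = 0 gives s ∈ {-3, 2, 3}.
Second-derivative test with h''(s) = -6s^2 + 8s + 18: h''(-3) = -60 < 0 ⇒ local maximum; h''(2) = 10 > 0 ⇒ local minimum; h''(3) = -12 < 0 ⇒ local maximum.
So the largest local maximum value is h(-3) = 227/2.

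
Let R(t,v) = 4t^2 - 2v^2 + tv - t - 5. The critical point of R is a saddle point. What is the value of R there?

-167/33

∂R/∂t = 8t + v - 1 = 0 and ∂R/∂v = t - 4v = 0, so (t, v) = (4/33, 1/33).
The Hessian has R_{tt} = 8, R_{vv} = -4, R_{tv} = 1, giving D = -33 < 0, so the point is a saddle point.
R(4/33, 1/33) = -167/33.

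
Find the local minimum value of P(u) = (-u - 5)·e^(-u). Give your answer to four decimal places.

By the product rule, P'(u) = (u + 4)·e^(-u). Since e^(-u) > 0, the only critical point is u = -4.
P''(-4) has the same sign as 1 > 0, so this is a local minimum.
P(-4) = (-1)·e^(4) ≈ -54.5982.

-54.5982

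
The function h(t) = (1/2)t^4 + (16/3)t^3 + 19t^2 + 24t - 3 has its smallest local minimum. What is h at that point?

h'(t) = 2t^3 + 16t^2 + 38t + 24 = 0 at t = -4, -3, -1.
h''(t) = 6t^2 + 32t + 38. h''(-4) = 6 > 0 ⇒ local minimum; h''(-3) = -4 < 0 ⇒ local maximum; h''(-1) = 12 > 0 ⇒ local minimum.
Thus h has its smallest local minimum at t = -1, with value -77/6.

-77/6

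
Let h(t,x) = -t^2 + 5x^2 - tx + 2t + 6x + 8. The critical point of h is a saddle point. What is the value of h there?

164/21

∂h/∂t = -2t - x + 2 = 0 and ∂h/∂x = -t + 10x + 6 = 0, so (t, x) = (26/21, -10/21).
The Hessian has h_{tt} = -2, h_{xx} = 10, h_{tx} = -1, giving D = -21 < 0, so the point is a saddle point.
h(26/21, -10/21) = 164/21.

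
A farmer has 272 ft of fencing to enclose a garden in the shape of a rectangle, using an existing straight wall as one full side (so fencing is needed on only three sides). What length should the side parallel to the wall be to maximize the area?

136

Let the sides perpendicular to the wall have length x and the parallel side y, so 2x + y = 272 and the area is A = xy = x(272 − 2x).
A'(x) = 272 − 4x = 0 gives x = 68, and A''(x) = −4 < 0 confirms a maximum.
Then y = 272 − 2·68 = 136 and A = 9248.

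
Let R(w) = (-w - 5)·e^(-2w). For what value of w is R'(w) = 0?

-9/2

By the product rule, R'(w) = (2w + 9)·e^(-2w). Since e^(-2w) > 0, the only critical point is w = -9/2.
R''(-9/2) has the same sign as 2 > 0, so this is a local minimum.
R(-9/2) = (-1/2)·e^(9) ≈ -4051.5420.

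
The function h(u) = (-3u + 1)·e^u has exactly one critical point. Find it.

Differentiating with the product rule gives h'(u) = (-3u - 2)·e^u. Since e^u > 0, the only critical point is u = -2/3.
h''(-2/3) has the same sign as -3 < 0, so this is a local maximum.
h(-2/3) = (3)·e^(-2/3) ≈ 1.5403.

-2/3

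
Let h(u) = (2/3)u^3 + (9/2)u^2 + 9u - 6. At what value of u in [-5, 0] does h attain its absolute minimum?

Differentiating, h'(u) = 2u^2 + 9u + 9; which vanishes at u = -3 and u = -3/2.
Evaluating at the critical points and endpoints: h(-5) = -131/6, h(-3) = -21/2, h(-3/2) = -93/8, h(0) = -6.
So the minimum is h(-5) = -131/6.

-5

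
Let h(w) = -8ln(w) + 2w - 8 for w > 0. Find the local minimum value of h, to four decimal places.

-11.0904

h'(w) = -8/w + 2 = 0 gives w = 4.
h''(w) = 8/w², which is positive for w > 0, so this is a local minimum.
h(4) = -8·ln(4) + 8 - 8 ≈ -11.0904.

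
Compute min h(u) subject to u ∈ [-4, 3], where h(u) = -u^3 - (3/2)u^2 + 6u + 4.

Differentiating, h'(u) = -3u^2 - 3u + 6; which vanishes at u = -2 and u = 1.
Evaluating at the critical points and endpoints: h(-4) = 20,  h(-2) = -6,  h(1) = 15/2,  h(3) = -37/2.
So the minimum is h(3) = -37/2.

-37/2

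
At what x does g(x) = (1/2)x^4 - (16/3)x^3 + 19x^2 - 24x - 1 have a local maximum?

Critical points: g'(x) = 2x^3 - 16x^2 + 38x - 24 vanishes at x = 1, 3, 4.
g''(x) = 6x^2 - 32x + 38. g''(1) = 12 > 0 ⇒ local minimum; g''(3) = -4 < 0 ⇒ local maximum; g''(4) = 6 > 0 ⇒ local minimum.
The local maximum is g(3) = -11/2.

3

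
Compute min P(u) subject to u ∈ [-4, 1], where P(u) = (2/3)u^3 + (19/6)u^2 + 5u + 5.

-7

The derivative is 2u^2 + (19/3)u + 5, which vanishes at u = -5/3 and u = -3/2.
Compare values at every candidate in [-4, 1]: P(-4) = -7, P(-5/3) = 385/162, P(-3/2) = 19/8, P(1) = 83/6.
So the minimum is P(-4) = -7.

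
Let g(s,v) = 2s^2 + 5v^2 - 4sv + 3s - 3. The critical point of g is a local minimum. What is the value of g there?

∂g/∂s = 4s - 4v + 3 = 0 and ∂g/∂v = -4s + 10v = 0, so (s, v) = (-5/4, -1/2).
The Hessian has g_{ss} = 4, g_{vv} = 10, g_{sv} = -4, giving D = 24 > 0 with g_{ss} > 0, so the point is a local minimum.
g(-5/4, -1/2) = -39/8.

-39/8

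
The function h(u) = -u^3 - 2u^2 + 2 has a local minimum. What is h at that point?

22/27

h'(u) = -3u^2 - 4u. Setting h'(u) = 0 gives u ∈ {-4/3, 0}.
Second-derivative test with h''(u) = -6u - 4: h''(-4/3) = 4 > 0 ⇒ local minimum; h''(0) = -4 < 0 ⇒ local maximum.
So the local minimum value is h(-4/3) = 22/27.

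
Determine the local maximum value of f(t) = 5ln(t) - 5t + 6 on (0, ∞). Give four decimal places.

1.0000

f'(t) = 5/t − 5 = 0 gives t = 1.
f''(t) = -5/t², which is negative for t > 0, so this is a local maximum.
f(1) = 5·ln(1) - 5 + 6 ≈ 1.0000.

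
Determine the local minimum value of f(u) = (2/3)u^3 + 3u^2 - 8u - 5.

-28/3

f'(u) = 2u^2 + 6u - 8 = 0 at u = -4, 1.
Since f''(u) = 4u + 6, we get f''(-4) = -10 < 0 ⇒ local maximum; f''(1) = 10 > 0 ⇒ local minimum.
So the local minimum value is f(1) = -28/3.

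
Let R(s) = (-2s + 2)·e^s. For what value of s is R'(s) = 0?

R'(s) = (-2)·e^s + (-2s + 2)·1·e^s = (-2s)·e^s. Since e^s > 0, the only critical point is s = 0.
R''(0) has the same sign as -2 < 0, so this is a local maximum.
R(0) = (2)·e^(0) ≈ 2.0000.

0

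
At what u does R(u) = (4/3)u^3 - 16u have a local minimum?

2

R'(u) = 4u^2 - 16. Setting R'(u) = 0 gives u ∈ {-2, 2}.
Second-derivative test with R''(u) = 8u: R''(-2) = -16 < 0 ⇒ local maximum; R''(2) = 16 > 0 ⇒ local minimum.
Thus R has its local minimum at u = 2, with value -64/3.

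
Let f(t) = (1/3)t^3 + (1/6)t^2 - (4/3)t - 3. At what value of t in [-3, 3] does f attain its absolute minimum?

f'(t) = t^2 + (1/3)t - 4/3, which vanishes at t = -4/3 and t = 1.
Evaluating at the critical points and endpoints: f(-3) = -13/2,  f(-4/3) = -139/81,  f(1) = -23/6,  f(3) = 7/2.
So the minimum is f(-3) = -13/2.

-3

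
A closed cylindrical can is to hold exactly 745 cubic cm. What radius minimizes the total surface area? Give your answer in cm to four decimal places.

With radius r and height h, πr²h = 745 so h = 745/(πr²), and S(r) = 2πr² + 2πrh = 2πr² + 2·745/r.
S'(r) = 4πr − 2·745/r² = 0 ⇒ r³ = 745/(2π), so r ≈ 4.9128 and h = 2r ≈ 9.8255.
S''(r) = 4π + 4·745/r³ > 0, so this is the minimum; S ≈ 454.9378.

4.9128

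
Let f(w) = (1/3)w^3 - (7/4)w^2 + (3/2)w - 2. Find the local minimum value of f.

f'(w) = w^2 - (7/2)w + 3/2 = 0 at w = 1/2, 3.
Second-derivative test with f''(w) = 2w - 7/2: f''(1/2) = -5/2 < 0 ⇒ local maximum; f''(3) = 5/2 > 0 ⇒ local minimum.
Thus f has its local minimum at w = 3, with value -17/4.

-17/4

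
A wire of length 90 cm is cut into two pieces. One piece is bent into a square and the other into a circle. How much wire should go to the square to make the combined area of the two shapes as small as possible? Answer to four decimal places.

Let x be the length used for the square. Square side x/4; circle radius (90−x)/(2π).
A(x) = (x/4)² + π·((90−x)/(2π))² = x²/16 + (90−x)²/(4π) for 0 ≤ x ≤ 90. A'(x) = x/8 − (90−x)/(2π) = 0 gives x = 4·90/(π+4) ≈ 50.4089.
A'' = 1/8 + 1/(2π) > 0, so this gives the minimum combined area; x ≈ 50.4089 cm to the square.

50.4089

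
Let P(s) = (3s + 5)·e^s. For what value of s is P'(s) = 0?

By the product rule, P'(s) = (3s + 8)·e^s. Since e^s > 0, the only critical point is s = -8/3.
P''(-8/3) has the same sign as 3 > 0, so this is a local minimum.
P(-8/3) = (-3)·e^(-8/3) ≈ -0.2085.

-8/3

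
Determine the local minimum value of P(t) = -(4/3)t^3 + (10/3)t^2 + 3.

Critical points: P'(t) = -4t^2 + (20/3)t vanishes at t = 0, 5/3.
Second-derivative test with P''(t) = -8t + 20/3: P''(0) = 20/3 > 0 ⇒ local minimum; P''(5/3) = -20/3 < 0 ⇒ local maximum.
The local minimum is P(0) = 3.

3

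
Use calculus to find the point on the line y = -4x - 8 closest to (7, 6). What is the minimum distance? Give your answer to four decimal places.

10.1865

Minimize D(x)^2 = (x - 7)^2 + (-4x - 14)^2.
d/dx[D^2] = 2(x - 7) + 2·(-4)·(-4x - 14) = 0 ⇒ x = -49/17.
Then y = 60/17 and the distance is √(1764/17) ≈ 10.1865.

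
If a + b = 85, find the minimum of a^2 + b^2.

7225/2

With a + b = 85, a^2 + b^2 = a^2 + (85 − a)^2.
The derivative 2a − 2(85 − a) = 4a − 170 vanishes at a = 85/2; second derivative 4 > 0, a minimum.
The minimum is 2·(85/2)^2 = 7225/2.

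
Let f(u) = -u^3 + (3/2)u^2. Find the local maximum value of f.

f'(u) = -3u^2 + 3u. Setting f'(u) = 0 gives u ∈ {0, 1}.
f''(u) = -6u + 3. f''(0) = 3 > 0 ⇒ local minimum; f''(1) = -3 < 0 ⇒ local maximum.
Thus f has its local maximum at u = 1, with value 1/2.

1/2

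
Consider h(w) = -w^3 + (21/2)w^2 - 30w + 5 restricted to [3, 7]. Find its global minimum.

The derivative is -3w^2 + 21w - 30, whose only zero in [3, 7] is w = 5.
Candidates: h(3) = -35/2; h(5) = -15/2; h(7) = -67/2.
So the minimum is h(7) = -67/2.

-67/2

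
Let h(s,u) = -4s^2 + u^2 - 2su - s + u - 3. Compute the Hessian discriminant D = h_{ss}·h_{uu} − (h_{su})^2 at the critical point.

∂h/∂s = -8s - 2u - 1 = 0 and ∂h/∂u = -2s + 2u + 1 = 0, so (s, u) = (0, -1/2).
The Hessian has h_{ss} = -8, h_{uu} = 2, h_{su} = -2, giving D = -20 < 0, so the point is a saddle point.
D = (-8)·(2) − (-2)^2 = -20.

-20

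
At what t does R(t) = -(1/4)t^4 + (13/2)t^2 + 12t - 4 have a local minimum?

-1

R'(t) = -t^3 + 13t + 12. Setting R'(t) = 0 gives t ∈ {-3, -1, 4}.
R''(t) = -3t^2 + 13. R''(-3) = -14 < 0 ⇒ local maximum; R''(-1) = 10 > 0 ⇒ local minimum; R''(4) = -35 < 0 ⇒ local maximum.
So the local minimum value is R(-1) = -39/4.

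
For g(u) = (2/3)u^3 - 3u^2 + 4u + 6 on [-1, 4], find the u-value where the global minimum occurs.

-1

g'(u) = 2u^2 - 6u + 4, which vanishes at u = 1 and u = 2.
Evaluating at the critical points and endpoints: g(-1) = -5/3,  g(1) = 23/3,  g(2) = 22/3,  g(4) = 50/3.
The minimum over the interval is -5/3, attained at u = -1.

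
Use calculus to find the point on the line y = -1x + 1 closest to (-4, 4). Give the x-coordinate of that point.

-7/2

Minimize D(x)^2 = (x + 4)^2 + (-x - 3)^2.
d/dx[D^2] = 2(x + 4) + 2·(-1)·(-x - 3) = 0 ⇒ x = -7/2.
Then y = 9/2 and the distance is √(1/2) ≈ 0.7071.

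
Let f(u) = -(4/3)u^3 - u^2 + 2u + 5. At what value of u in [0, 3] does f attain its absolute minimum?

3

Differentiating, f'(u) = -4u^2 - 2u + 2; whose only zero in [0, 3] is u = 1/2.
Compare values at every candidate in [0, 3]: f(0) = 5,  f(1/2) = 67/12,  f(3) = -34.
Hence the absolute minimum is -34 at u = 3.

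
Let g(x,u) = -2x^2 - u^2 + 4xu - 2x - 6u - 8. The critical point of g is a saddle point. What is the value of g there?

∂g/∂x = -4x + 4u - 2 = 0 and ∂g/∂u = 4x - 2u - 6 = 0, so (x, u) = (7/2, 4).
The Hessian has g_{xx} = -4, g_{uu} = -2, g_{xu} = 4, giving D = -8 < 0, so the point is a saddle point.
g(7/2, 4) = -47/2.

-47/2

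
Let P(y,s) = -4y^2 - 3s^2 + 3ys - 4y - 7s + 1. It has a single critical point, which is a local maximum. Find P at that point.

∂P/∂y = -8y + 3s - 4 = 0 and ∂P/∂s = 3y - 6s - 7 = 0, so (y, s) = (-15/13, -68/39).
The Hessian has P_{yy} = -8, P_{ss} = -6, P_{ys} = 3, giving D = 39 > 0 with P_{yy} < 0, so the point is a local maximum.
P(-15/13, -68/39) = 367/39.

367/39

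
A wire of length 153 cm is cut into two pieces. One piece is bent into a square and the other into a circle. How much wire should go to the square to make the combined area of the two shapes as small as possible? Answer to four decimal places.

Let x be the length used for the square. Square side x/4; circle radius (153−x)/(2π).
A(x) = (x/4)² + π·((153−x)/(2π))² = x²/16 + (153−x)²/(4π) for 0 ≤ x ≤ 153. A'(x) = x/8 − (153−x)/(2π) = 0 gives x = 4·153/(π+4) ≈ 85.6952.
A'' = 1/8 + 1/(2π) > 0, so this gives the minimum combined area; x ≈ 85.6952 cm to the square.

85.6952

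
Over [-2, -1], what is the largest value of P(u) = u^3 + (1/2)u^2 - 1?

Differentiating, P'(u) = 3u^2 + u; which has no zeros in [-2, -1].
Evaluating at the critical points and endpoints: P(-2) = -7, P(-1) = -3/2.
Hence the absolute maximum is -3/2 at u = -1.

-3/2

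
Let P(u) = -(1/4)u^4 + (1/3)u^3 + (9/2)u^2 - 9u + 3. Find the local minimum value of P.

P'(u) = -u^3 + u^2 + 9u - 9 = 0 at u = -3, 1, 3.
P''(u) = -3u^2 + 2u + 9. P''(-3) = -24 < 0 ⇒ local maximum; P''(1) = 8 > 0 ⇒ local minimum; P''(3) = -12 < 0 ⇒ local maximum.
So the local minimum value is P(1) = -17/12.

-17/12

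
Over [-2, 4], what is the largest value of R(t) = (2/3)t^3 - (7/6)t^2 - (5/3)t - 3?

The derivative is 2t^2 - (7/3)t - 5/3, which vanishes at t = -1/2 and t = 5/3.
Compare values at every candidate in [-2, 4]: R(-2) = -29/3, R(-1/2) = -61/24, R(5/3) = -961/162, R(4) = 43/3.
So the maximum is R(4) = 43/3.

43/3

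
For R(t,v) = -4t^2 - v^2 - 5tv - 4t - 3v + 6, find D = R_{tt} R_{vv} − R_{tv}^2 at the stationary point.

-9

∂R/∂t = -8t - 5v - 4 = 0 and ∂R/∂v = -5t - 2v - 3 = 0, so (t, v) = (-7/9, 4/9).
The Hessian has R_{tt} = -8, R_{vv} = -2, R_{tv} = -5, giving D = -9 < 0, so the point is a saddle point.
D = (-8)·(-2) − (-5)^2 = -9.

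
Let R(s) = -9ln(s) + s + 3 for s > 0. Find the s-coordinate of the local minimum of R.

R'(s) = -9/s + 1 = 0 gives s = 9.
R''(s) = 9/s², which is positive for s > 0, so this is a local minimum.
R(9) = -9·ln(9) + 9 + 3 ≈ -7.7750.

9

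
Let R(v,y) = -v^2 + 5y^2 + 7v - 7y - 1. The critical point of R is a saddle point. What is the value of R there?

∂R/∂v = -2v + 7 = 0 and ∂R/∂y = 10y - 7 = 0, so (v, y) = (7/2, 7/10).
The Hessian has R_{vv} = -2, R_{yy} = 10, R_{vy} = 0, giving D = -20 < 0, so the point is a saddle point.
R(7/2, 7/10) = 44/5.

44/5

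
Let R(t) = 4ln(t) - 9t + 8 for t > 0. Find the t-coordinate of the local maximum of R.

R'(t) = 4/t − 9 = 0 gives t = 4/9.
R''(t) = -4/t², which is negative for t > 0, so this is a local maximum.
R(4/9) = 4·ln(4/9) - 4 + 8 ≈ 0.7563.

4/9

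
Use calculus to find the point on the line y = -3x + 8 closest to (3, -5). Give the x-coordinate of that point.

Minimize D(x)^2 = (x - 3)^2 + (-3x + 13)^2.
d/dx[D^2] = 2(x - 3) + 2·(-3)·(-3x + 13) = 0 ⇒ x = 21/5.
Then y = -23/5 and the distance is √(8/5) ≈ 1.2649.

21/5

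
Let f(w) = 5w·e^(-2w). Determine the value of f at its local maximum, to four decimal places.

0.9197

By the product rule, f'(w) = (-10w + 5)·e^(-2w). Since e^(-2w) > 0, the only critical point is w = 1/2.
f''(1/2) has the same sign as -10 < 0, so this is a local maximum.
f(1/2) = (5/2)·e^(-1) ≈ 0.9197.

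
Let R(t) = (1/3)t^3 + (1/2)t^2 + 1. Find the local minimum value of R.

R'(t) = t^2 + t. Setting R'(t) = 0 gives t ∈ {-1, 0}.
R''(t) = 2t + 1. R''(-1) = -1 < 0 ⇒ local maximum; R''(0) = 1 > 0 ⇒ local minimum.
Thus R has its local minimum at t = 0, with value 1.

1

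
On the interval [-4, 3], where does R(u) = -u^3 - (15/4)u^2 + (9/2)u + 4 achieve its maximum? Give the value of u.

R'(u) = -3u^2 - (15/2)u + 9/2, which vanishes at u = -3 and u = 1/2.
Candidates: R(-4) = -10; R(-3) = -65/4; R(1/2) = 83/16; R(3) = -173/4.
Hence the absolute maximum is 83/16 at u = 1/2.

1/2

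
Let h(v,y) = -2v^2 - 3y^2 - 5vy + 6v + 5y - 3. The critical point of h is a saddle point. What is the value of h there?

∂h/∂v = -4v - 5y + 6 = 0 and ∂h/∂y = -5v - 6y + 5 = 0, so (v, y) = (-11, 10).
The Hessian has h_{vv} = -4, h_{yy} = -6, h_{vy} = -5, giving D = -1 < 0, so the point is a saddle point.
h(-11, 10) = -11.

-11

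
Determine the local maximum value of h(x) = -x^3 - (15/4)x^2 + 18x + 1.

259/16

h'(x) = -3x^2 - (15/2)x + 18. Setting h'(x) = 0 gives x ∈ {-4, 3/2}.
Since h''(x) = -6x - 15/2, we get h''(-4) = 33/2 > 0 ⇒ local minimum; h''(3/2) = -33/2 < 0 ⇒ local maximum.
Thus h has its local maximum at x = 3/2, with value 259/16.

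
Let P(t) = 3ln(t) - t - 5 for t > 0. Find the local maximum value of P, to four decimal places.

P'(t) = 3/t − 1 = 0 gives t = 3.
P''(t) = -3/t², which is negative for t > 0, so this is a local maximum.
P(3) = 3·ln(3) - 3 - 5 ≈ -4.7042.

-4.7042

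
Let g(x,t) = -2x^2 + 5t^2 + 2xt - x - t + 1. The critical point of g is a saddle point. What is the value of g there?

∂g/∂x = -4x + 2t - 1 = 0 and ∂g/∂t = 2x + 10t - 1 = 0, so (x, t) = (-2/11, 3/22).
The Hessian has g_{xx} = -4, g_{tt} = 10, g_{xt} = 2, giving D = -44 < 0, so the point is a saddle point.
g(-2/11, 3/22) = 45/44.

45/44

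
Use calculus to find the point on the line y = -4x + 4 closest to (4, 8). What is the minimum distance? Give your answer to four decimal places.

4.8507

Minimize D(x)^2 = (x - 4)^2 + (-4x - 4)^2.
d/dx[D^2] = 2(x - 4) + 2·(-4)·(-4x - 4) = 0 ⇒ x = -12/17.
Then y = 116/17 and the distance is √(400/17) ≈ 4.8507.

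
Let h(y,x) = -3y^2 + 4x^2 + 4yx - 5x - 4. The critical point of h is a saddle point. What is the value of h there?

-331/64

∂h/∂y = -6y + 4x = 0 and ∂h/∂x = 4y + 8x - 5 = 0, so (y, x) = (5/16, 15/32).
The Hessian has h_{yy} = -6, h_{xx} = 8, h_{yx} = 4, giving D = -64 < 0, so the point is a saddle point.
h(5/16, 15/32) = -331/64.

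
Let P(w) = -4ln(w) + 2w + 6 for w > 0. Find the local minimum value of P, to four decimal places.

7.2274

P'(w) = -4/w + 2 = 0 gives w = 2.
P''(w) = 4/w², which is positive for w > 0, so this is a local minimum.
P(2) = -4·ln(2) + 4 + 6 ≈ 7.2274.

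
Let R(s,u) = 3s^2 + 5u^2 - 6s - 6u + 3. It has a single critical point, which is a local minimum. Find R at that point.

-9/5

∂R/∂s = 6s - 6 = 0 and ∂R/∂u = 10u - 6 = 0, so (s, u) = (1, 3/5).
The Hessian has R_{ss} = 6, R_{uu} = 10, R_{su} = 0, giving D = 60 > 0 with R_{ss} > 0, so the point is a local minimum.
R(1, 3/5) = -9/5.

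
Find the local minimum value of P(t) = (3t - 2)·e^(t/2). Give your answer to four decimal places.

By the product rule, P'(t) = ((3/2)t + 2)·e^(t/2). Since e^(t/2) > 0, the only critical point is t = -4/3.
P''(-4/3) has the same sign as 3/2 > 0, so this is a local minimum.
P(-4/3) = (-6)·e^(-2/3) ≈ -3.0805.

-3.0805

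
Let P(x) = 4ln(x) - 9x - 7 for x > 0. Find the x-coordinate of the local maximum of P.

P'(x) = 4/x − 9 = 0 gives x = 4/9.
P''(x) = -4/x², which is negative for x > 0, so this is a local maximum.
P(4/9) = 4·ln(4/9) - 4 - 7 ≈ -14.2437.

4/9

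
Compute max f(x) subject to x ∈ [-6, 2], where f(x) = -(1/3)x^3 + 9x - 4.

Differentiating, f'(x) = -x^2 + 9; whose only zero in [-6, 2] is x = -3.
Compare values at every candidate in [-6, 2]: f(-6) = 14, f(-3) = -22, f(2) = 34/3.
Hence the absolute maximum is 14 at x = -6.

14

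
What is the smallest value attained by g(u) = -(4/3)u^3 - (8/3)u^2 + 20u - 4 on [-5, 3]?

g'(u) = -4u^2 - (16/3)u + 20, which vanishes at u = -3 and u = 5/3.
Evaluating at the critical points and endpoints: g(-5) = -4; g(-3) = -52; g(5/3) = 1276/81; g(3) = -4.
So the minimum is g(-3) = -52.

-52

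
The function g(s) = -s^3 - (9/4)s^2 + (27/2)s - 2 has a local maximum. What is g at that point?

g'(s) = -3s^2 - (9/2)s + 27/2. Setting g'(s) = 0 gives s ∈ {-3, 3/2}.
g''(s) = -6s - 9/2. g''(-3) = 27/2 > 0 ⇒ local minimum; g''(3/2) = -27/2 < 0 ⇒ local maximum.
Thus g has its local maximum at s = 3/2, with value 157/16.

157/16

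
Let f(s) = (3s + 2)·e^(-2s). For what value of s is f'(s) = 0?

-1/6

f'(s) = 3·e^(-2s) + (3s + 2)·(-2)·e^(-2s) = (-6s - 1)·e^(-2s). Since e^(-2s) > 0, the only critical point is s = -1/6.
f''(-1/6) has the same sign as -6 < 0, so this is a local maximum.
f(-1/6) = (3/2)·e^(1/3) ≈ 2.0934.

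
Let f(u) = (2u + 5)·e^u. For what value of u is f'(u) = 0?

-7/2

Differentiating with the product rule gives f'(u) = (2u + 7)·e^u. Since e^u > 0, the only critical point is u = -7/2.
f''(-7/2) has the same sign as 2 > 0, so this is a local minimum.
f(-7/2) = (-2)·e^(-7/2) ≈ -0.0604.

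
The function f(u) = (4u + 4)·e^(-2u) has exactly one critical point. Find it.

-1/2

Differentiating with the product rule gives f'(u) = (-8u - 4)·e^(-2u). Since e^(-2u) > 0, the only critical point is u = -1/2.
f''(-1/2) has the same sign as -8 < 0, so this is a local maximum.
f(-1/2) = (2)·e^(1) ≈ 5.4366.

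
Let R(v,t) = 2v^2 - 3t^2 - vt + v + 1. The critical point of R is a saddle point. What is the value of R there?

22/25

∂R/∂v = 4v - t + 1 = 0 and ∂R/∂t = -v - 6t = 0, so (v, t) = (-6/25, 1/25).
The Hessian has R_{vv} = 4, R_{tt} = -6, R_{vt} = -1, giving D = -25 < 0, so the point is a saddle point.
R(-6/25, 1/25) = 22/25.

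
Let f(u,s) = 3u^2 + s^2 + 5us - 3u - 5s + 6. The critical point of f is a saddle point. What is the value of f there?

87/13

∂f/∂u = 6u + 5s - 3 = 0 and ∂f/∂s = 5u + 2s - 5 = 0, so (u, s) = (19/13, -15/13).
The Hessian has f_{uu} = 6, f_{ss} = 2, f_{us} = 5, giving D = -13 < 0, so the point is a saddle point.
f(19/13, -15/13) = 87/13.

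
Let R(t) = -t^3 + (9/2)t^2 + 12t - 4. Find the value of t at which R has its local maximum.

R'(t) = -3t^2 + 9t + 12 = 0 at t = -1, 4.
Since R''(t) = -6t + 9, we get R''(-1) = 15 > 0 ⇒ local minimum; R''(4) = -15 < 0 ⇒ local maximum.
Thus R has its local maximum at t = 4, with value 52.

4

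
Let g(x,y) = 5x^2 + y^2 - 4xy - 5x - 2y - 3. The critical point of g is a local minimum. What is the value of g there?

∂g/∂x = 10x - 4y - 5 = 0 and ∂g/∂y = -4x + 2y - 2 = 0, so (x, y) = (9/2, 10).
The Hessian has g_{xx} = 10, g_{yy} = 2, g_{xy} = -4, giving D = 4 > 0 with g_{xx} > 0, so the point is a local minimum.
g(9/2, 10) = -97/4.

-97/4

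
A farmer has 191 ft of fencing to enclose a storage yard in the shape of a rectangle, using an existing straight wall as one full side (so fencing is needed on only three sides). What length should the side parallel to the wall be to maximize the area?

Let the sides perpendicular to the wall have length x and the parallel side y, so 2x + y = 191 and the area is A = xy = x(191 − 2x).
A'(x) = 191 − 4x = 0 gives x = 191/4, and A''(x) = −4 < 0 confirms a maximum.
Then y = 191 − 2·191/4 = 191/2 and A = 36481/8.

191/2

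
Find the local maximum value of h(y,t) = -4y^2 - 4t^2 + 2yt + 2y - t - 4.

∂h/∂y = -8y + 2t + 2 = 0 and ∂h/∂t = 2y - 8t - 1 = 0, so (y, t) = (7/30, -1/15).
The Hessian has h_{yy} = -8, h_{tt} = -8, h_{yt} = 2, giving D = 60 > 0 with h_{yy} < 0, so the point is a local maximum.
h(7/30, -1/15) = -56/15.

-56/15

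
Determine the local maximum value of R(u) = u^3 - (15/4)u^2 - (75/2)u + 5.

955/16

R'(u) = 3u^2 - (15/2)u - 75/2. Setting R'(u) = 0 gives u ∈ {-5/2, 5}.
R''(u) = 6u - 15/2. R''(-5/2) = -45/2 < 0 ⇒ local maximum; R''(5) = 45/2 > 0 ⇒ local minimum.
So the local maximum value is R(-5/2) = 955/16.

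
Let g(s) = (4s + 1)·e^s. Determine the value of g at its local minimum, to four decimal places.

By the product rule, g'(s) = (4s + 5)·e^s. Since e^s > 0, the only critical point is s = -5/4.
g''(-5/4) has the same sign as 4 > 0, so this is a local minimum.
g(-5/4) = (-4)·e^(-5/4) ≈ -1.1460.

-1.1460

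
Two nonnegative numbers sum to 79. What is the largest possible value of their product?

6241/4

With x + y = 79, the product is P(x) = x(79 − x).
P'(x) = 79 − 2x = 0 gives x = 79/2; P'' = −2 < 0, so this is the maximum.
P = 79/2·79/2 = 6241/4.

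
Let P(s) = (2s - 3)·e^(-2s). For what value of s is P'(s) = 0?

By the product rule, P'(s) = (-4s + 8)·e^(-2s). Since e^(-2s) > 0, the only critical point is s = 2.
P''(2) has the same sign as -4 < 0, so this is a local maximum.
P(2) = (1)·e^(-4) ≈ 0.0183.

2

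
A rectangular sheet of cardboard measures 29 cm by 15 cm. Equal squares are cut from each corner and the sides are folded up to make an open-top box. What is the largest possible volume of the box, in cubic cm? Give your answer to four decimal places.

With cut size x, the volume is V(x) = x(29 − 2x)(15 − 2x) for 0 < x < 7.5.
V'(x) = 12x^2 − 176x + 435. Setting V'(x) = 0 gives x ≈ 3.1467 (the root in (0, 7.5)).
V''(x) = 24x − 176 is negative there, so this is the maximum; V ≈ 622.0940.

622.0940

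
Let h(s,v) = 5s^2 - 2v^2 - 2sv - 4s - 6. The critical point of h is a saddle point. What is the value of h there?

-74/11

∂h/∂s = 10s - 2v - 4 = 0 and ∂h/∂v = -2s - 4v = 0, so (s, v) = (4/11, -2/11).
The Hessian has h_{ss} = 10, h_{vv} = -4, h_{sv} = -2, giving D = -44 < 0, so the point is a saddle point.
h(4/11, -2/11) = -74/11.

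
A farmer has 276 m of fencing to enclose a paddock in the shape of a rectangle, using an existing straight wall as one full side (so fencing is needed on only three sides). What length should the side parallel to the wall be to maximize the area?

138

Let the sides perpendicular to the wall have length x and the parallel side y, so 2x + y = 276 and the area is A = xy = x(276 − 2x).
A'(x) = 276 − 4x = 0 gives x = 69, and A''(x) = −4 < 0 confirms a maximum.
Then y = 276 − 2·69 = 138 and A = 9522.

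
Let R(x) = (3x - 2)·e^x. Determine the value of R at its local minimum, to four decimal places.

-2.1496

R'(x) = 3·e^x + (3x - 2)·1·e^x = (3x + 1)·e^x. Since e^x > 0, the only critical point is x = -1/3.
R''(-1/3) has the same sign as 3 > 0, so this is a local minimum.
R(-1/3) = (-3)·e^(-1/3) ≈ -2.1496.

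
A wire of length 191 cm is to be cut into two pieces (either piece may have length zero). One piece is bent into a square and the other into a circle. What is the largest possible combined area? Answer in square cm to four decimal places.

Let x be the length used for the square. Square side x/4; circle radius (191−x)/(2π).
A(x) = (x/4)² + π·((191−x)/(2π))² = x²/16 + (191−x)²/(4π) for 0 ≤ x ≤ 191. A'(x) = x/8 − (191−x)/(2π) = 0 gives x = 4·191/(π+4) ≈ 106.9789.
A'' > 0, so the interior critical point is a minimum; the maximum is at an endpoint. A(0) = 2903.0657 and A(191) = 2280.0625, so the largest area is 2903.0657.

2903.0657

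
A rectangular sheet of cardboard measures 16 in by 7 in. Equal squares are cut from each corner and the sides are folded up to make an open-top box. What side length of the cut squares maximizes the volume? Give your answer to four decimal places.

With cut size x, the volume is V(x) = x(16 − 2x)(7 − 2x) for 0 < x < 3.5.
V'(x) = 12x^2 − 92x + 112. Setting V'(x) = 0 gives x ≈ 1.5179 (the root in (0, 3.5)).
V''(x) = 24x − 92 is negative there, so this is the maximum; V ≈ 78.0090.

1.5179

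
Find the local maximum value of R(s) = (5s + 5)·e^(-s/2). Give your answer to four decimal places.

By the product rule, R'(s) = (-(5/2)s + 5/2)·e^(-s/2). Since e^(-s/2) > 0, the only critical point is s = 1.
R''(1) has the same sign as -5/2 < 0, so this is a local maximum.
R(1) = (10)·e^(-1/2) ≈ 6.0653.

6.0653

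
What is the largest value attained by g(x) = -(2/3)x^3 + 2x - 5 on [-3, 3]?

g'(x) = -2x^2 + 2, which vanishes at x = -1 and x = 1.
Evaluating at the critical points and endpoints: g(-3) = 7, g(-1) = -19/3, g(1) = -11/3, g(3) = -17.
Hence the absolute maximum is 7 at x = -3.

7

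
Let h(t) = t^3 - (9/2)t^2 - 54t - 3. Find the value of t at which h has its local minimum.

Critical points: h'(t) = 3t^2 - 9t - 54 vanishes at t = -3, 6.
Second-derivative test with h''(t) = 6t - 9: h''(-3) = -27 < 0 ⇒ local maximum; h''(6) = 27 > 0 ⇒ local minimum.
The local minimum is h(6) = -273.

6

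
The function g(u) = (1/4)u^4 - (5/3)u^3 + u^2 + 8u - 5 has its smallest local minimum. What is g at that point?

g'(u) = u^3 - 5u^2 + 2u + 8. Setting g'(u) = 0 gives u ∈ {-1, 2, 4}.
Since g''(u) = 3u^2 - 10u + 2, we get g''(-1) = 15 > 0 ⇒ local minimum; g''(2) = -6 < 0 ⇒ local maximum; g''(4) = 10 > 0 ⇒ local minimum.
Thus g has its smallest local minimum at u = -1, with value -121/12.

-121/12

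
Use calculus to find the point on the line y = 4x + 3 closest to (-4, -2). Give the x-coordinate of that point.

Minimize D(x)^2 = (x + 4)^2 + (4x + 5)^2.
d/dx[D^2] = 2(x + 4) + 2·4·(4x + 5) = 0 ⇒ x = -24/17.
Then y = -45/17 and the distance is √(121/17) ≈ 2.6679.

-24/17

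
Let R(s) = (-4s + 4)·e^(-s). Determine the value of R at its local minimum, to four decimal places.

-0.5413

By the product rule, R'(s) = (4s - 8)·e^(-s). Since e^(-s) > 0, the only critical point is s = 2.
R''(2) has the same sign as 4 > 0, so this is a local minimum.
R(2) = (-4)·e^(-2) ≈ -0.5413.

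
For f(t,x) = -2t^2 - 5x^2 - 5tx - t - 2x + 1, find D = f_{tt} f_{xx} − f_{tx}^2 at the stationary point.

∂f/∂t = -4t - 5x - 1 = 0 and ∂f/∂x = -5t - 10x - 2 = 0, so (t, x) = (0, -1/5).
The Hessian has f_{tt} = -4, f_{xx} = -10, f_{tx} = -5, giving D = 15 > 0 with f_{tt} < 0, so the point is a local maximum.
D = (-4)·(-10) − (-5)^2 = 15.

15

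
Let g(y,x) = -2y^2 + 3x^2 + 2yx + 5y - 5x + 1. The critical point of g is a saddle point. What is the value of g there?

∂g/∂y = -4y + 2x + 5 = 0 and ∂g/∂x = 2y + 6x - 5 = 0, so (y, x) = (10/7, 5/14).
The Hessian has g_{yy} = -4, g_{xx} = 6, g_{yx} = 2, giving D = -28 < 0, so the point is a saddle point.
g(10/7, 5/14) = 103/28.

103/28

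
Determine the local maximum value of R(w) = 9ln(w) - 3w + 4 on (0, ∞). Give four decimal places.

4.8875

R'(w) = 9/w − 3 = 0 gives w = 3.
R''(w) = -9/w², which is negative for w > 0, so this is a local maximum.
R(3) = 9·ln(3) - 9 + 4 ≈ 4.8875.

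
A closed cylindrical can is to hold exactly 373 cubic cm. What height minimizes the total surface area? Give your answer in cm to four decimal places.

7.8020

With radius r and height h, πr²h = 373 so h = 373/(πr²), and S(r) = 2πr² + 2πrh = 2πr² + 2·373/r.
S'(r) = 4πr − 2·373/r² = 0 ⇒ r³ = 373/(2π), so r ≈ 3.9010 and h = 2r ≈ 7.8020.
S''(r) = 4π + 4·373/r³ > 0, so this is the minimum; S ≈ 286.8493.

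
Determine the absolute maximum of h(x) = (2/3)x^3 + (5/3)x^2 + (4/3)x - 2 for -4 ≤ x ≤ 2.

h'(x) = 2x^2 + (10/3)x + 4/3, which vanishes at x = -1 and x = -2/3.
Compare values at every candidate in [-4, 2]: h(-4) = -70/3,  h(-1) = -7/3,  h(-2/3) = -190/81,  h(2) = 38/3.
The maximum over the interval is 38/3, attained at x = 2.

38/3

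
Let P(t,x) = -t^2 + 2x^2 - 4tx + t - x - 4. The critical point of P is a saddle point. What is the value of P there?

∂P/∂t = -2t - 4x + 1 = 0 and ∂P/∂x = -4t + 4x - 1 = 0, so (t, x) = (0, 1/4).
The Hessian has P_{tt} = -2, P_{xx} = 4, P_{tx} = -4, giving D = -24 < 0, so the point is a saddle point.
P(0, 1/4) = -33/8.

-33/8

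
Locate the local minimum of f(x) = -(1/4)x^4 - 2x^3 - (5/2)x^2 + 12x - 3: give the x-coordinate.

Critical points: f'(x) = -x^3 - 6x^2 - 5x + 12 vanishes at x = -4, -3, 1.
f''(x) = -3x^2 - 12x - 5. f''(-4) = -5 < 0 ⇒ local maximum; f''(-3) = 4 > 0 ⇒ local minimum; f''(1) = -20 < 0 ⇒ local maximum.
So the local minimum value is f(-3) = -111/4.

-3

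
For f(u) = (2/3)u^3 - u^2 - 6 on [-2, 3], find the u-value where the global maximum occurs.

The derivative is 2u^2 - 2u, which vanishes at u = 0 and u = 1.
Evaluating at the critical points and endpoints: f(-2) = -46/3, f(0) = -6, f(1) = -19/3, f(3) = 3.
Hence the absolute maximum is 3 at u = 3.

3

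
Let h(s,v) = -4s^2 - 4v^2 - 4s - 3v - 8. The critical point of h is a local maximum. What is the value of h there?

-103/16

∂h/∂s = -8s - 4 = 0 and ∂h/∂v = -8v - 3 = 0, so (s, v) = (-1/2, -3/8).
The Hessian has h_{ss} = -8, h_{vv} = -8, h_{sv} = 0, giving D = 64 > 0 with h_{ss} < 0, so the point is a local maximum.
h(-1/2, -3/8) = -103/16.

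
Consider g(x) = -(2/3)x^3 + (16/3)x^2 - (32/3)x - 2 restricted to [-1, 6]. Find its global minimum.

-18

Differentiating, g'(x) = -2x^2 + (32/3)x - 32/3; which vanishes at x = 4/3 and x = 4.
Candidates: g(-1) = 44/3, g(4/3) = -674/81, g(4) = -2, g(6) = -18.
The minimum over the interval is -18, attained at x = 6.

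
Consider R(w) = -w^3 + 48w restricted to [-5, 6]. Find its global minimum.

-128

The derivative is -3w^2 + 48, which vanishes at w = -4 and w = 4.
Candidates: R(-5) = -115; R(-4) = -128; R(4) = 128; R(6) = 72.
Hence the absolute minimum is -128 at w = -4.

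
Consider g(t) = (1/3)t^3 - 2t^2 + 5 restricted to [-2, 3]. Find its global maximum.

5

g'(t) = t^2 - 4t, whose only zero in [-2, 3] is t = 0.
Evaluating at the critical points and endpoints: g(-2) = -17/3, g(0) = 5, g(3) = -4.
Hence the absolute maximum is 5 at t = 0.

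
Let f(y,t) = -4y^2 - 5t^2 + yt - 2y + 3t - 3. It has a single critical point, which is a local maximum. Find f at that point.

∂f/∂y = -8y + t - 2 = 0 and ∂f/∂t = y - 10t + 3 = 0, so (y, t) = (-17/79, 22/79).
The Hessian has f_{yy} = -8, f_{tt} = -10, f_{yt} = 1, giving D = 79 > 0 with f_{yy} < 0, so the point is a local maximum.
f(-17/79, 22/79) = -187/79.

-187/79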